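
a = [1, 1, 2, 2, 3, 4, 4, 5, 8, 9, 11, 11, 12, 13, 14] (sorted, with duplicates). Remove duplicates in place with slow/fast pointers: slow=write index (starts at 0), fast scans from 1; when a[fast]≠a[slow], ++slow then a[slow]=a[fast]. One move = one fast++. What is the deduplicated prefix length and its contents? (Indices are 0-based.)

slow=0 fast=1: a[fast]=1=a[slow] dup, fast++
slow=0 fast=2: a[fast]=2≠a[slow]=1 write a[1]=2, slow++,fast++
slow=1 fast=3: a[fast]=2=a[slow] dup, fast++
slow=1 fast=4: a[fast]=3≠a[slow]=2 write a[2]=3, slow++,fast++
slow=2 fast=5: a[fast]=4≠a[slow]=3 write a[3]=4, slow++,fast++
slow=3 fast=6: a[fast]=4=a[slow] dup, fast++
slow=3 fast=7: a[fast]=5≠a[slow]=4 write a[4]=5, slow++,fast++
slow=4 fast=8: a[fast]=8≠a[slow]=5 write a[5]=8, slow++,fast++
slow=5 fast=9: a[fast]=9≠a[slow]=8 write a[6]=9, slow++,fast++
slow=6 fast=10: a[fast]=11≠a[slow]=9 write a[7]=11, slow++,fast++
slow=7 fast=11: a[fast]=11=a[slow] dup, fast++
slow=7 fast=12: a[fast]=12≠a[slow]=11 write a[8]=12, slow++,fast++
slow=8 fast=13: a[fast]=13≠a[slow]=12 write a[9]=13, slow++,fast++
slow=9 fast=14: a[fast]=14≠a[slow]=13 write a[10]=14, slow++,fast++

length 11; prefix = [1, 2, 3, 4, 5, 8, 9, 11, 12, 13, 14]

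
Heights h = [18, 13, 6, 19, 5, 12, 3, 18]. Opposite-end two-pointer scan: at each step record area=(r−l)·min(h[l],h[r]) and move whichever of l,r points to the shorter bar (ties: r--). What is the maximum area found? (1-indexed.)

max area = 126

l=1 r=8: min(18,18)*7=126 best=126 *, r--
l=1 r=7: min(18,3)*6=18 best=126, r--
l=1 r=6: min(18,12)*5=60 best=126, r--
l=1 r=5: min(18,5)*4=20 best=126, r--
l=1 r=4: min(18,19)*3=54 best=126, l++
l=2 r=4: min(13,19)*2=26 best=126, l++
l=3 r=4: min(6,19)*1=6 best=126, l++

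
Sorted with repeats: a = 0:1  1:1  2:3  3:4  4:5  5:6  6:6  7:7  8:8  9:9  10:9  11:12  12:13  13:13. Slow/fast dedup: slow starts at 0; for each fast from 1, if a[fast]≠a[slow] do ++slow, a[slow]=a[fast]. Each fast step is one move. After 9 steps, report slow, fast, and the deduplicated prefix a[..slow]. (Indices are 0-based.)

slow=7, fast=10, prefix=[1, 3, 4, 5, 6, 7, 8, 9]

(s=0,f=1) a[fast]=1=a[slow] dup → fast++
(s=0,f=2) a[fast]=3≠a[slow]=1 write a[1]=3 → slow++,fast++
(s=1,f=3) a[fast]=4≠a[slow]=3 write a[2]=4 → slow++,fast++
(s=2,f=4) a[fast]=5≠a[slow]=4 write a[3]=5 → slow++,fast++
(s=3,f=5) a[fast]=6≠a[slow]=5 write a[4]=6 → slow++,fast++
(s=4,f=6) a[fast]=6=a[slow] dup → fast++
(s=4,f=7) a[fast]=7≠a[slow]=6 write a[5]=7 → slow++,fast++
(s=5,f=8) a[fast]=8≠a[slow]=7 write a[6]=8 → slow++,fast++
(s=6,f=9) a[fast]=9≠a[slow]=8 write a[7]=9 → slow++,fast++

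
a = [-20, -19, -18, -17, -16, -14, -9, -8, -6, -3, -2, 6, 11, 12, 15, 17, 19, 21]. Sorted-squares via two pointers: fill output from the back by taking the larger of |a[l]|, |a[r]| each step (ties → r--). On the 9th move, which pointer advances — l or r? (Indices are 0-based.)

r

[0,17] |-20|<=|21| out[17]=441 → r--
[0,16] |-20|>|19| out[16]=400 → l++
[1,16] |-19|<=|19| out[15]=361 → r--
[1,15] |-19|>|17| out[14]=361 → l++
[2,15] |-18|>|17| out[13]=324 → l++
[3,15] |-17|<=|17| out[12]=289 → r--
[3,14] |-17|>|15| out[11]=289 → l++
[4,14] |-16|>|15| out[10]=256 → l++
[5,14] |-14|<=|15| out[9]=225 → r--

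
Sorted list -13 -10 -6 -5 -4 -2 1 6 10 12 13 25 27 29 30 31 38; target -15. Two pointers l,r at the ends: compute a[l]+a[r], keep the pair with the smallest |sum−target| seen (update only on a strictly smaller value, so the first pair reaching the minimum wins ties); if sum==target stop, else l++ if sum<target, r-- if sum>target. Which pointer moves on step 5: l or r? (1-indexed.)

l=1 r=17: -13+38=25 d=40 *, r--
l=1 r=16: -13+31=18 d=33 *, r--
l=1 r=15: -13+30=17 d=32 *, r--
l=1 r=14: -13+29=16 d=31 *, r--
l=1 r=13: -13+27=14 d=29 *, r--

r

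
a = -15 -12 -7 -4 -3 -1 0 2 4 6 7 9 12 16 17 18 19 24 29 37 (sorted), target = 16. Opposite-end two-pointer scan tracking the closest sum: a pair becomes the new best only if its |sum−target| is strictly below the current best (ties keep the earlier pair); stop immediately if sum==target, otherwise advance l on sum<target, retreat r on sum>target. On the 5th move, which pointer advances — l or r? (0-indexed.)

[0,19] -15+37=22 d=6 * → r--
[0,18] -15+29=14 d=2 * → l++
[1,18] -12+29=17 d=1 * → r--
[1,17] -12+24=12 d=4 → l++
[2,17] -7+24=17 d=1 → r--

r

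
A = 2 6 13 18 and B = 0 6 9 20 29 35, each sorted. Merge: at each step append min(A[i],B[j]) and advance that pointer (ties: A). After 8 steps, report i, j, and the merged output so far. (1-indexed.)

i=1 j=1: A[i]=2>B[j]=0 take 0, j++
i=1 j=2: A[i]=2<=B[j]=6 take 2, i++
i=2 j=2: A[i]=6<=B[j]=6 take 6, i++
i=3 j=2: A[i]=13>B[j]=6 take 6, j++
i=3 j=3: A[i]=13>B[j]=9 take 9, j++
i=3 j=4: A[i]=13<=B[j]=20 take 13, i++
i=4 j=4: A[i]=18<=B[j]=20 take 18, i++
i=5 j=4: A done, take B[j]=20, j++

i=5, j=5, merged so far=[0, 2, 6, 6, 9, 13, 18, 20]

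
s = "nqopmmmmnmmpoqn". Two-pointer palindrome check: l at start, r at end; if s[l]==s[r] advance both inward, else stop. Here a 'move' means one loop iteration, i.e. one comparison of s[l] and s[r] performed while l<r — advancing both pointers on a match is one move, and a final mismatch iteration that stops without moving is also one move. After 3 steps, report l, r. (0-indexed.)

[0,14] 'n'=='n' → l++,r--
[1,13] 'q'=='q' → l++,r--
[2,12] 'o'=='o' → l++,r--

l=3, r=11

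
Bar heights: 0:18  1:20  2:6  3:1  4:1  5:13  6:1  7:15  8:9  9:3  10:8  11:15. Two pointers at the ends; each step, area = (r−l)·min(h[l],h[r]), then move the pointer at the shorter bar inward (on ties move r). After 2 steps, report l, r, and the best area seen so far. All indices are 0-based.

[0,11] min(18,15)*11=165 best=165 * → r--
[0,10] min(18,8)*10=80 best=165 → r--

l=0, r=9, best area=165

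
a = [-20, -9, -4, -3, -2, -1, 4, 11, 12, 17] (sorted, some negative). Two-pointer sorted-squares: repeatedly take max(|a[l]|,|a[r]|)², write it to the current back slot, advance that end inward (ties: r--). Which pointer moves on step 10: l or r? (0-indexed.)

r

[0,9] |-20|>|17| out[9]=400 → l++
[1,9] |-9|<=|17| out[8]=289 → r--
[1,8] |-9|<=|12| out[7]=144 → r--
[1,7] |-9|<=|11| out[6]=121 → r--
[1,6] |-9|>|4| out[5]=81 → l++
[2,6] |-4|<=|4| out[4]=16 → r--
[2,5] |-4|>|-1| out[3]=16 → l++
[3,5] |-3|>|-1| out[2]=9 → l++
[4,5] |-2|>|-1| out[1]=4 → l++
[5,5] |-1|<=|-1| out[0]=1 → r--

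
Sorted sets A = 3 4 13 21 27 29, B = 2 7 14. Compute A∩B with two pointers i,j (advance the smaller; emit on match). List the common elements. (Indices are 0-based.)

[i=0,j=0] 3>2 → j++
[i=0,j=1] 3<7 → i++
[i=1,j=1] 4<7 → i++
[i=2,j=1] 13>7 → j++
[i=2,j=2] 13<14 → i++
[i=3,j=2] 21>14 → j++

intersection = []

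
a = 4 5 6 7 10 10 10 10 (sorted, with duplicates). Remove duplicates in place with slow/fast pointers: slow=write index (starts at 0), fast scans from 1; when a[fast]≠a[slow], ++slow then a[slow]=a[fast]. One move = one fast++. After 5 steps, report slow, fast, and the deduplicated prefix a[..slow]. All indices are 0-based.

slow=4, fast=6, prefix=[4, 5, 6, 7, 10]

slow=0 fast=1: a[fast]=5≠a[slow]=4 write a[1]=5, slow++,fast++
slow=1 fast=2: a[fast]=6≠a[slow]=5 write a[2]=6, slow++,fast++
slow=2 fast=3: a[fast]=7≠a[slow]=6 write a[3]=7, slow++,fast++
slow=3 fast=4: a[fast]=10≠a[slow]=7 write a[4]=10, slow++,fast++
slow=4 fast=5: a[fast]=10=a[slow] dup, fast++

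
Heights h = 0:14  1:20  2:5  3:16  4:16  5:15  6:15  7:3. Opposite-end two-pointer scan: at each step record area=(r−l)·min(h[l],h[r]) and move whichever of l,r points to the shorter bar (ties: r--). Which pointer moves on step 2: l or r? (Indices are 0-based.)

l

l=0 r=7: min(14,3)*7=21 best=21 *, r--
l=0 r=6: min(14,15)*6=84 best=84 *, l++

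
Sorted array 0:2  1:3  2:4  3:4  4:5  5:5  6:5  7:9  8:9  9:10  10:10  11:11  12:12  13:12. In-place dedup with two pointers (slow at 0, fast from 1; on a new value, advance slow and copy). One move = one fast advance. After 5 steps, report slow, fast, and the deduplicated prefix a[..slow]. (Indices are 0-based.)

slow=3, fast=6, prefix=[2, 3, 4, 5]

slow=0 fast=1: a[fast]=3≠a[slow]=2 write a[1]=3, slow++,fast++
slow=1 fast=2: a[fast]=4≠a[slow]=3 write a[2]=4, slow++,fast++
slow=2 fast=3: a[fast]=4=a[slow] dup, fast++
slow=2 fast=4: a[fast]=5≠a[slow]=4 write a[3]=5, slow++,fast++
slow=3 fast=5: a[fast]=5=a[slow] dup, fast++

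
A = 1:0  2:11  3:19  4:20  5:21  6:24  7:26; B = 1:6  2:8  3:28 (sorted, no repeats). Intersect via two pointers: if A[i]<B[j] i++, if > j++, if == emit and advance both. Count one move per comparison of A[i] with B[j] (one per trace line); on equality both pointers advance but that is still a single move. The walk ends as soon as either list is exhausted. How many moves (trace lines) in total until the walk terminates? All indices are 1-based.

i=1 j=1: 0<6, i++
i=2 j=1: 11>6, j++
i=2 j=2: 11>8, j++
i=2 j=3: 11<28, i++
i=3 j=3: 19<28, i++
i=4 j=3: 20<28, i++
i=5 j=3: 21<28, i++
i=6 j=3: 24<28, i++
i=7 j=3: 26<28, i++

9 moves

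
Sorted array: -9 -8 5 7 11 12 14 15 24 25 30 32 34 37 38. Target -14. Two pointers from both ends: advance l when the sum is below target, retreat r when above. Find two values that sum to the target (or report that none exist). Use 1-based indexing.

no pair

l=1 r=15: -9+38=29 >-14, r--
l=1 r=14: -9+37=28 >-14, r--
l=1 r=13: -9+34=25 >-14, r--
l=1 r=12: -9+32=23 >-14, r--
l=1 r=11: -9+30=21 >-14, r--
l=1 r=10: -9+25=16 >-14, r--
l=1 r=9: -9+24=15 >-14, r--
l=1 r=8: -9+15=6 >-14, r--
l=1 r=7: -9+14=5 >-14, r--
l=1 r=6: -9+12=3 >-14, r--
l=1 r=5: -9+11=2 >-14, r--
l=1 r=4: -9+7=-2 >-14, r--
l=1 r=3: -9+5=-4 >-14, r--
l=1 r=2: -9+-8=-17 <-14, l++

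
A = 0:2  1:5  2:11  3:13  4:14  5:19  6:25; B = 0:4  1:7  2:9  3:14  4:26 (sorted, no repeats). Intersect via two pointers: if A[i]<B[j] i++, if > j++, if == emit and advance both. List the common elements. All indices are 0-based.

intersection = [14]

[i=0,j=0] 2<4 → i++
[i=1,j=0] 5>4 → j++
[i=1,j=1] 5<7 → i++
[i=2,j=1] 11>7 → j++
[i=2,j=2] 11>9 → j++
[i=2,j=3] 11<14 → i++
[i=3,j=3] 13<14 → i++
[i=4,j=3] 14==14 emit → i++,j++
[i=5,j=4] 19<26 → i++
[i=6,j=4] 25<26 → i++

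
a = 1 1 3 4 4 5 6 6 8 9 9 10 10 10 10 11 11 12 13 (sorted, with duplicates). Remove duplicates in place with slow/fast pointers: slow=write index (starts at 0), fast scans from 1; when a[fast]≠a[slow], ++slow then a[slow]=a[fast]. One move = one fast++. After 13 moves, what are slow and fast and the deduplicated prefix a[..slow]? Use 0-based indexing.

slow=7, fast=14, prefix=[1, 3, 4, 5, 6, 8, 9, 10]

(s=0,f=1) a[fast]=1=a[slow] dup → fast++
(s=0,f=2) a[fast]=3≠a[slow]=1 write a[1]=3 → slow++,fast++
(s=1,f=3) a[fast]=4≠a[slow]=3 write a[2]=4 → slow++,fast++
(s=2,f=4) a[fast]=4=a[slow] dup → fast++
(s=2,f=5) a[fast]=5≠a[slow]=4 write a[3]=5 → slow++,fast++
(s=3,f=6) a[fast]=6≠a[slow]=5 write a[4]=6 → slow++,fast++
(s=4,f=7) a[fast]=6=a[slow] dup → fast++
(s=4,f=8) a[fast]=8≠a[slow]=6 write a[5]=8 → slow++,fast++
(s=5,f=9) a[fast]=9≠a[slow]=8 write a[6]=9 → slow++,fast++
(s=6,f=10) a[fast]=9=a[slow] dup → fast++
(s=6,f=11) a[fast]=10≠a[slow]=9 write a[7]=10 → slow++,fast++
(s=7,f=12) a[fast]=10=a[slow] dup → fast++
(s=7,f=13) a[fast]=10=a[slow] dup → fast++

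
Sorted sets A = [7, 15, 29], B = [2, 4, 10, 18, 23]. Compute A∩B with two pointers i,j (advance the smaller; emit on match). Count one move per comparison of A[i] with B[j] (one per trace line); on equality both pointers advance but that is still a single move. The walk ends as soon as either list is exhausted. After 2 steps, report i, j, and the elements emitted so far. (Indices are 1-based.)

i=1, j=3, emitted=[]

[i=1,j=1] 7>2 → j++
[i=1,j=2] 7>4 → j++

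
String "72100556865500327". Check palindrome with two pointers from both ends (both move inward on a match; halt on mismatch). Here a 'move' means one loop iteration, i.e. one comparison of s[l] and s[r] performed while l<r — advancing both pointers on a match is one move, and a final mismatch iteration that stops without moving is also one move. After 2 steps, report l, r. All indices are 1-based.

l=1 r=17: '7'=='7', l++,r--
l=2 r=16: '2'=='2', l++,r--

l=3, r=15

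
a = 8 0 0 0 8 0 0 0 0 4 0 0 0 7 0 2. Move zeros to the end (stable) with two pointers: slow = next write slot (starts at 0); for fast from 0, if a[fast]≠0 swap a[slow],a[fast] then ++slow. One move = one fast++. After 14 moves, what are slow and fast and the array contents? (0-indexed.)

slow=4, fast=14, a=[8, 8, 4, 7, 0, 0, 0, 0, 0, 0, 0, 0, 0, 0, 0, 2]

slow=0 fast=0: a[fast]=8≠0 swap→a[0]=8, slow++,fast++
slow=1 fast=1: a[fast]=0, fast++
slow=1 fast=2: a[fast]=0, fast++
slow=1 fast=3: a[fast]=0, fast++
slow=1 fast=4: a[fast]=8≠0 swap→a[1]=8, slow++,fast++
slow=2 fast=5: a[fast]=0, fast++
slow=2 fast=6: a[fast]=0, fast++
slow=2 fast=7: a[fast]=0, fast++
slow=2 fast=8: a[fast]=0, fast++
slow=2 fast=9: a[fast]=4≠0 swap→a[2]=4, slow++,fast++
slow=3 fast=10: a[fast]=0, fast++
slow=3 fast=11: a[fast]=0, fast++
slow=3 fast=12: a[fast]=0, fast++
slow=3 fast=13: a[fast]=7≠0 swap→a[3]=7, slow++,fast++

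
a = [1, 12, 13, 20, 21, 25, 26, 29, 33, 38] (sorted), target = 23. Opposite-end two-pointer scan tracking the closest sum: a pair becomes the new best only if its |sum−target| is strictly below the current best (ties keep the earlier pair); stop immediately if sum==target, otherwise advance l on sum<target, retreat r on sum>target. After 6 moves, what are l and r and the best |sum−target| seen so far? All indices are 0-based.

l=1, r=4, best |Δ|=1

l=0 r=9: 1+38=39 d=16 *, r--
l=0 r=8: 1+33=34 d=11 *, r--
l=0 r=7: 1+29=30 d=7 *, r--
l=0 r=6: 1+26=27 d=4 *, r--
l=0 r=5: 1+25=26 d=3 *, r--
l=0 r=4: 1+21=22 d=1 *, l++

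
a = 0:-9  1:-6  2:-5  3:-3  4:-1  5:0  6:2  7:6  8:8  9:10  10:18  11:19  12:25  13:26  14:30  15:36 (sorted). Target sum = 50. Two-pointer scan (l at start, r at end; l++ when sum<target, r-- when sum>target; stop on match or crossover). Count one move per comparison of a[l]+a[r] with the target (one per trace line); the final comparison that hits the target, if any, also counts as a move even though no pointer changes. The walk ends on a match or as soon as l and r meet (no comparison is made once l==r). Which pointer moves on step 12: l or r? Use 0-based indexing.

[0,15] -9+36=27 <50 → l++
[1,15] -6+36=30 <50 → l++
[2,15] -5+36=31 <50 → l++
[3,15] -3+36=33 <50 → l++
[4,15] -1+36=35 <50 → l++
[5,15] 0+36=36 <50 → l++
[6,15] 2+36=38 <50 → l++
[7,15] 6+36=42 <50 → l++
[8,15] 8+36=44 <50 → l++
[9,15] 10+36=46 <50 → l++
[10,15] 18+36=54 >50 → r--
[10,14] 18+30=48 <50 → l++

l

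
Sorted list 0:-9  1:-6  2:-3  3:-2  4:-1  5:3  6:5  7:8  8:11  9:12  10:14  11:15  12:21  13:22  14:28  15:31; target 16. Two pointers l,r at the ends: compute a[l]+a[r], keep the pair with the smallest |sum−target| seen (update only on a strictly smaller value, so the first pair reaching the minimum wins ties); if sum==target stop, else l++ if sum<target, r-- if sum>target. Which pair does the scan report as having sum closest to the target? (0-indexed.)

pair (-6, 22) with sum 16 (|Δ|=0)

[0,15] -9+31=22 d=6 * → r--
[0,14] -9+28=19 d=3 * → r--
[0,13] -9+22=13 d=3 → l++
[1,13] -6+22=16 d=0 * → stop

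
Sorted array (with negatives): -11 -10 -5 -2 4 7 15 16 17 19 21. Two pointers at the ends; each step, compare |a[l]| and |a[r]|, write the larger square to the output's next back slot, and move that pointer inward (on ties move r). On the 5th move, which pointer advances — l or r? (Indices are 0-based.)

r

l=0 r=10: |-11|<=|21| out[10]=441, r--
l=0 r=9: |-11|<=|19| out[9]=361, r--
l=0 r=8: |-11|<=|17| out[8]=289, r--
l=0 r=7: |-11|<=|16| out[7]=256, r--
l=0 r=6: |-11|<=|15| out[6]=225, r--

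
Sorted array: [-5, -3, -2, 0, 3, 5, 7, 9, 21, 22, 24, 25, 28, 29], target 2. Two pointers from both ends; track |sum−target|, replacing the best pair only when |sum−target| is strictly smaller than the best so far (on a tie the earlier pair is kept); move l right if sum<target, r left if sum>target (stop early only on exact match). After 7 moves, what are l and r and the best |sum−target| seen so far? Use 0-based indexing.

l=0, r=6, best |Δ|=2

l=0 r=13: -5+29=24 d=22 *, r--
l=0 r=12: -5+28=23 d=21 *, r--
l=0 r=11: -5+25=20 d=18 *, r--
l=0 r=10: -5+24=19 d=17 *, r--
l=0 r=9: -5+22=17 d=15 *, r--
l=0 r=8: -5+21=16 d=14 *, r--
l=0 r=7: -5+9=4 d=2 *, r--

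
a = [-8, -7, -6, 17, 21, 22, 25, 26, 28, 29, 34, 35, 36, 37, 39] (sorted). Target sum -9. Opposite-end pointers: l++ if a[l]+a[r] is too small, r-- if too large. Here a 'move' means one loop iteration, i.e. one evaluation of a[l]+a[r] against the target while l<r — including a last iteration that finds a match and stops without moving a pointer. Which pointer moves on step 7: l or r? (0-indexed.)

r

l=0 r=14: -8+39=31 >-9, r--
l=0 r=13: -8+37=29 >-9, r--
l=0 r=12: -8+36=28 >-9, r--
l=0 r=11: -8+35=27 >-9, r--
l=0 r=10: -8+34=26 >-9, r--
l=0 r=9: -8+29=21 >-9, r--
l=0 r=8: -8+28=20 >-9, r--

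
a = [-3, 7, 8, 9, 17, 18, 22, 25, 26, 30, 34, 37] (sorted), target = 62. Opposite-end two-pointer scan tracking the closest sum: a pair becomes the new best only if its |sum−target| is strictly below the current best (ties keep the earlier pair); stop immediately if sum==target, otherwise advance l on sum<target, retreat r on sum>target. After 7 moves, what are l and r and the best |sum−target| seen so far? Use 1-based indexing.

l=8, r=12, best |Δ|=3

l=1 r=12: -3+37=34 d=28 *, l++
l=2 r=12: 7+37=44 d=18 *, l++
l=3 r=12: 8+37=45 d=17 *, l++
l=4 r=12: 9+37=46 d=16 *, l++
l=5 r=12: 17+37=54 d=8 *, l++
l=6 r=12: 18+37=55 d=7 *, l++
l=7 r=12: 22+37=59 d=3 *, l++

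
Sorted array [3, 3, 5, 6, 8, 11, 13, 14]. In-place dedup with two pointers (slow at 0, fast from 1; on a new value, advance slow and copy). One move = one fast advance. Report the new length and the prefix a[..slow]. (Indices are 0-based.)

(s=0,f=1) a[fast]=3=a[slow] dup → fast++
(s=0,f=2) a[fast]=5≠a[slow]=3 write a[1]=5 → slow++,fast++
(s=1,f=3) a[fast]=6≠a[slow]=5 write a[2]=6 → slow++,fast++
(s=2,f=4) a[fast]=8≠a[slow]=6 write a[3]=8 → slow++,fast++
(s=3,f=5) a[fast]=11≠a[slow]=8 write a[4]=11 → slow++,fast++
(s=4,f=6) a[fast]=13≠a[slow]=11 write a[5]=13 → slow++,fast++
(s=5,f=7) a[fast]=14≠a[slow]=13 write a[6]=14 → slow++,fast++

length 7; prefix = [3, 5, 6, 8, 11, 13, 14]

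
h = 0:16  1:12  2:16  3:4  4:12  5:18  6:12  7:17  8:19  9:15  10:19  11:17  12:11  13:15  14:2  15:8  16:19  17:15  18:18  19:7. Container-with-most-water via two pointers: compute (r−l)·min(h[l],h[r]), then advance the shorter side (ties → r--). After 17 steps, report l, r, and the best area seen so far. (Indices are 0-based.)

l=8, r=10, best area=288

[0,19] min(16,7)*19=133 best=133 * → r--
[0,18] min(16,18)*18=288 best=288 * → l++
[1,18] min(12,18)*17=204 best=288 → l++
[2,18] min(16,18)*16=256 best=288 → l++
[3,18] min(4,18)*15=60 best=288 → l++
[4,18] min(12,18)*14=168 best=288 → l++
[5,18] min(18,18)*13=234 best=288 → r--
[5,17] min(18,15)*12=180 best=288 → r--
[5,16] min(18,19)*11=198 best=288 → l++
[6,16] min(12,19)*10=120 best=288 → l++
[7,16] min(17,19)*9=153 best=288 → l++
[8,16] min(19,19)*8=152 best=288 → r--
[8,15] min(19,8)*7=56 best=288 → r--
[8,14] min(19,2)*6=12 best=288 → r--
[8,13] min(19,15)*5=75 best=288 → r--
[8,12] min(19,11)*4=44 best=288 → r--
[8,11] min(19,17)*3=51 best=288 → r--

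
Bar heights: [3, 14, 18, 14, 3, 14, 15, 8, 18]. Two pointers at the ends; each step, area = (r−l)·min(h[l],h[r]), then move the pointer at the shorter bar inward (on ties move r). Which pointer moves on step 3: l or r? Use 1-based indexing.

[1,9] min(3,18)*8=24 best=24 * → l++
[2,9] min(14,18)*7=98 best=98 * → l++
[3,9] min(18,18)*6=108 best=108 * → r--

r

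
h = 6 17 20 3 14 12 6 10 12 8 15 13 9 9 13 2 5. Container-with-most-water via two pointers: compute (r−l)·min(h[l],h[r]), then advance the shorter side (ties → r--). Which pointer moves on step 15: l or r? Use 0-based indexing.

r

[0,16] min(6,5)*16=80 best=80 * → r--
[0,15] min(6,2)*15=30 best=80 → r--
[0,14] min(6,13)*14=84 best=84 * → l++
[1,14] min(17,13)*13=169 best=169 * → r--
[1,13] min(17,9)*12=108 best=169 → r--
[1,12] min(17,9)*11=99 best=169 → r--
[1,11] min(17,13)*10=130 best=169 → r--
[1,10] min(17,15)*9=135 best=169 → r--
[1,9] min(17,8)*8=64 best=169 → r--
[1,8] min(17,12)*7=84 best=169 → r--
[1,7] min(17,10)*6=60 best=169 → r--
[1,6] min(17,6)*5=30 best=169 → r--
[1,5] min(17,12)*4=48 best=169 → r--
[1,4] min(17,14)*3=42 best=169 → r--
[1,3] min(17,3)*2=6 best=169 → r--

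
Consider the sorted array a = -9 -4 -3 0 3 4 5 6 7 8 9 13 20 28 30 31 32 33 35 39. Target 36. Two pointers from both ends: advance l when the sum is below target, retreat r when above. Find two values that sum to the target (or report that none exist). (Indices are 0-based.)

(-3, 39)

l=0 r=19: -9+39=30 <36, l++
l=1 r=19: -4+39=35 <36, l++
l=2 r=19: -3+39=36, found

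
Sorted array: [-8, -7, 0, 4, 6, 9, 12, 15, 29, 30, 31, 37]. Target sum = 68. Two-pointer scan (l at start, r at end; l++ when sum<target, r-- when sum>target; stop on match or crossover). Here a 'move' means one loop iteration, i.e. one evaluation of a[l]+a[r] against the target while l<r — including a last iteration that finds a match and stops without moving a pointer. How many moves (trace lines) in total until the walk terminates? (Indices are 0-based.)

11 moves

[0,11] -8+37=29 <68 → l++
[1,11] -7+37=30 <68 → l++
[2,11] 0+37=37 <68 → l++
[3,11] 4+37=41 <68 → l++
[4,11] 6+37=43 <68 → l++
[5,11] 9+37=46 <68 → l++
[6,11] 12+37=49 <68 → l++
[7,11] 15+37=52 <68 → l++
[8,11] 29+37=66 <68 → l++
[9,11] 30+37=67 <68 → l++
[10,11] 31+37=68 → found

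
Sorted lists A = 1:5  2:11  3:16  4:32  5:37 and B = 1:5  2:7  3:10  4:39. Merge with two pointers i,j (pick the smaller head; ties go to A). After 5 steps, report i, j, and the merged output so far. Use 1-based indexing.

i=3, j=4, merged so far=[5, 5, 7, 10, 11]

[i=1,j=1] A[i]=5<=B[j]=5 take 5 → i++
[i=2,j=1] A[i]=11>B[j]=5 take 5 → j++
[i=2,j=2] A[i]=11>B[j]=7 take 7 → j++
[i=2,j=3] A[i]=11>B[j]=10 take 10 → j++
[i=2,j=4] A[i]=11<=B[j]=39 take 11 → i++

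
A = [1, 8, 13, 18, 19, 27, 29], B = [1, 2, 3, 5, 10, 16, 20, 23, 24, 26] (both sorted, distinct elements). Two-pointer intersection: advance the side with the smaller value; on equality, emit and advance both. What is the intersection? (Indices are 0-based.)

intersection = [1]

[i=0,j=0] 1==1 emit → i++,j++
[i=1,j=1] 8>2 → j++
[i=1,j=2] 8>3 → j++
[i=1,j=3] 8>5 → j++
[i=1,j=4] 8<10 → i++
[i=2,j=4] 13>10 → j++
[i=2,j=5] 13<16 → i++
[i=3,j=5] 18>16 → j++
[i=3,j=6] 18<20 → i++
[i=4,j=6] 19<20 → i++
[i=5,j=6] 27>20 → j++
[i=5,j=7] 27>23 → j++
[i=5,j=8] 27>24 → j++
[i=5,j=9] 27>26 → j++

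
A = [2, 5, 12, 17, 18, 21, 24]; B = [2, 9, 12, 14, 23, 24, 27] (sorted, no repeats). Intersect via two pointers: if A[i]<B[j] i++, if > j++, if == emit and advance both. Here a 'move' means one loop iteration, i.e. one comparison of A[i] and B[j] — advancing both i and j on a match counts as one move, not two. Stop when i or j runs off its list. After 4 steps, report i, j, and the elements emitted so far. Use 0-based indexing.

[i=0,j=0] 2==2 emit → i++,j++
[i=1,j=1] 5<9 → i++
[i=2,j=1] 12>9 → j++
[i=2,j=2] 12==12 emit → i++,j++

i=3, j=3, emitted=[2, 12]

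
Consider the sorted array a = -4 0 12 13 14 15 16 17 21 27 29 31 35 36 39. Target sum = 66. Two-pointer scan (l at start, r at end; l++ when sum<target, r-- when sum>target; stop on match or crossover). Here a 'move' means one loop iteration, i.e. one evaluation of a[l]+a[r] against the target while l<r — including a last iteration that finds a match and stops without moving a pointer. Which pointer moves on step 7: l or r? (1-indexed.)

l

l=1 r=15: -4+39=35 <66, l++
l=2 r=15: 0+39=39 <66, l++
l=3 r=15: 12+39=51 <66, l++
l=4 r=15: 13+39=52 <66, l++
l=5 r=15: 14+39=53 <66, l++
l=6 r=15: 15+39=54 <66, l++
l=7 r=15: 16+39=55 <66, l++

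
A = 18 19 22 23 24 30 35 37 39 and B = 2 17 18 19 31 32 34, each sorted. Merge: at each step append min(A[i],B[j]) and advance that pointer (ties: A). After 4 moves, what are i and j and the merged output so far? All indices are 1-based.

i=2, j=4, merged so far=[2, 17, 18, 18]

i=1 j=1: A[i]=18>B[j]=2 take 2, j++
i=1 j=2: A[i]=18>B[j]=17 take 17, j++
i=1 j=3: A[i]=18<=B[j]=18 take 18, i++
i=2 j=3: A[i]=19>B[j]=18 take 18, j++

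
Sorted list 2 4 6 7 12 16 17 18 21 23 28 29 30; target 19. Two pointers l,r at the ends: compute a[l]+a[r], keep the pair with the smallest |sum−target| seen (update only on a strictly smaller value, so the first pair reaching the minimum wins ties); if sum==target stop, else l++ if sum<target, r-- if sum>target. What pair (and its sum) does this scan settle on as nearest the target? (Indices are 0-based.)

l=0 r=12: 2+30=32 d=13 *, r--
l=0 r=11: 2+29=31 d=12 *, r--
l=0 r=10: 2+28=30 d=11 *, r--
l=0 r=9: 2+23=25 d=6 *, r--
l=0 r=8: 2+21=23 d=4 *, r--
l=0 r=7: 2+18=20 d=1 *, r--
l=0 r=6: 2+17=19 d=0 *, stop

pair (2, 17) with sum 19 (|Δ|=0)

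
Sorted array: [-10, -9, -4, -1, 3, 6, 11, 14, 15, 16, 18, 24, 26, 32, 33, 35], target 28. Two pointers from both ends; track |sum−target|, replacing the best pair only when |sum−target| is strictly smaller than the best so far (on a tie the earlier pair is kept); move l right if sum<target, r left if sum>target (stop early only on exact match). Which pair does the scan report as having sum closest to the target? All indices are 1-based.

l=1 r=16: -10+35=25 d=3 *, l++
l=2 r=16: -9+35=26 d=2 *, l++
l=3 r=16: -4+35=31 d=3, r--
l=3 r=15: -4+33=29 d=1 *, r--
l=3 r=14: -4+32=28 d=0 *, stop

pair (-4, 32) with sum 28 (|Δ|=0)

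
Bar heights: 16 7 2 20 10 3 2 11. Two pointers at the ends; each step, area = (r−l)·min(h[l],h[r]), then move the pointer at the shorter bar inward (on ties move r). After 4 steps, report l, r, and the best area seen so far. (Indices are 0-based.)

l=0 r=7: min(16,11)*7=77 best=77 *, r--
l=0 r=6: min(16,2)*6=12 best=77, r--
l=0 r=5: min(16,3)*5=15 best=77, r--
l=0 r=4: min(16,10)*4=40 best=77, r--

l=0, r=3, best area=77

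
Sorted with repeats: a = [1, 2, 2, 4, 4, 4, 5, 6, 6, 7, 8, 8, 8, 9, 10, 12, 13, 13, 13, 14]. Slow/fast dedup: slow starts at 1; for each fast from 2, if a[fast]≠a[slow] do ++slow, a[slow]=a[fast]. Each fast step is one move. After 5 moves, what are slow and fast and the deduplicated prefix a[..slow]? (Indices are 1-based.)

slow=3, fast=7, prefix=[1, 2, 4]

(s=1,f=2) a[fast]=2≠a[slow]=1 write a[2]=2 → slow++,fast++
(s=2,f=3) a[fast]=2=a[slow] dup → fast++
(s=2,f=4) a[fast]=4≠a[slow]=2 write a[3]=4 → slow++,fast++
(s=3,f=5) a[fast]=4=a[slow] dup → fast++
(s=3,f=6) a[fast]=4=a[slow] dup → fast++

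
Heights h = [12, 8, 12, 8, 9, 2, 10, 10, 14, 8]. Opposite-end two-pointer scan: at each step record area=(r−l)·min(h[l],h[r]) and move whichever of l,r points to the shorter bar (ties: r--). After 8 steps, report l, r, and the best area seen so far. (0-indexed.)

l=0 r=9: min(12,8)*9=72 best=72 *, r--
l=0 r=8: min(12,14)*8=96 best=96 *, l++
l=1 r=8: min(8,14)*7=56 best=96, l++
l=2 r=8: min(12,14)*6=72 best=96, l++
l=3 r=8: min(8,14)*5=40 best=96, l++
l=4 r=8: min(9,14)*4=36 best=96, l++
l=5 r=8: min(2,14)*3=6 best=96, l++
l=6 r=8: min(10,14)*2=20 best=96, l++

l=7, r=8, best area=96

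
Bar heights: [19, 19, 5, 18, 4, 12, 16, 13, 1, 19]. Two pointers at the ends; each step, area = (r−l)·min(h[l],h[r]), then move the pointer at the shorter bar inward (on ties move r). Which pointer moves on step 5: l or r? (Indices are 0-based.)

l=0 r=9: min(19,19)*9=171 best=171 *, r--
l=0 r=8: min(19,1)*8=8 best=171, r--
l=0 r=7: min(19,13)*7=91 best=171, r--
l=0 r=6: min(19,16)*6=96 best=171, r--
l=0 r=5: min(19,12)*5=60 best=171, r--

r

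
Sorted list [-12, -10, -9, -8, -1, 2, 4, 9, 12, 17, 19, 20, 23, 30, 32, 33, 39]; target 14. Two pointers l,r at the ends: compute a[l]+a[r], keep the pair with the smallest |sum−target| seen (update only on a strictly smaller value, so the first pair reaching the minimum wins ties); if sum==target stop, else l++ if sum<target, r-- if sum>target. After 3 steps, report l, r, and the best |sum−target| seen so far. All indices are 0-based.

l=0 r=16: -12+39=27 d=13 *, r--
l=0 r=15: -12+33=21 d=7 *, r--
l=0 r=14: -12+32=20 d=6 *, r--

l=0, r=13, best |Δ|=6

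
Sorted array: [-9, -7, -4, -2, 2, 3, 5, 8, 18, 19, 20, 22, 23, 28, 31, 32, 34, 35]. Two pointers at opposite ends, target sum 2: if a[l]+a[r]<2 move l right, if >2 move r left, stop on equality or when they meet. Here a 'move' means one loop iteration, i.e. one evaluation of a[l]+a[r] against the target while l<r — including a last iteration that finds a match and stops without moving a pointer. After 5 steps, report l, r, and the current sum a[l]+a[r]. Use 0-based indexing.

l=0, r=12, sum=14

l=0 r=17: -9+35=26 >2, r--
l=0 r=16: -9+34=25 >2, r--
l=0 r=15: -9+32=23 >2, r--
l=0 r=14: -9+31=22 >2, r--
l=0 r=13: -9+28=19 >2, r--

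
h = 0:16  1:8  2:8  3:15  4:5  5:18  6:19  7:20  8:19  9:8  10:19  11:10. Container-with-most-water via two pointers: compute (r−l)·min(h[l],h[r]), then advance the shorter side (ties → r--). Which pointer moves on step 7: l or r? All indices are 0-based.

[0,11] min(16,10)*11=110 best=110 * → r--
[0,10] min(16,19)*10=160 best=160 * → l++
[1,10] min(8,19)*9=72 best=160 → l++
[2,10] min(8,19)*8=64 best=160 → l++
[3,10] min(15,19)*7=105 best=160 → l++
[4,10] min(5,19)*6=30 best=160 → l++
[5,10] min(18,19)*5=90 best=160 → l++

l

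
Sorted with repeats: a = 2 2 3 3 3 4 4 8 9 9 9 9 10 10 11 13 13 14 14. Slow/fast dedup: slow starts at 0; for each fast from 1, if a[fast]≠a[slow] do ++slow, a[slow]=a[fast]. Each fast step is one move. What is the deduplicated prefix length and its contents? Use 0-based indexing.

(s=0,f=1) a[fast]=2=a[slow] dup → fast++
(s=0,f=2) a[fast]=3≠a[slow]=2 write a[1]=3 → slow++,fast++
(s=1,f=3) a[fast]=3=a[slow] dup → fast++
(s=1,f=4) a[fast]=3=a[slow] dup → fast++
(s=1,f=5) a[fast]=4≠a[slow]=3 write a[2]=4 → slow++,fast++
(s=2,f=6) a[fast]=4=a[slow] dup → fast++
(s=2,f=7) a[fast]=8≠a[slow]=4 write a[3]=8 → slow++,fast++
(s=3,f=8) a[fast]=9≠a[slow]=8 write a[4]=9 → slow++,fast++
(s=4,f=9) a[fast]=9=a[slow] dup → fast++
(s=4,f=10) a[fast]=9=a[slow] dup → fast++
(s=4,f=11) a[fast]=9=a[slow] dup → fast++
(s=4,f=12) a[fast]=10≠a[slow]=9 write a[5]=10 → slow++,fast++
(s=5,f=13) a[fast]=10=a[slow] dup → fast++
(s=5,f=14) a[fast]=11≠a[slow]=10 write a[6]=11 → slow++,fast++
(s=6,f=15) a[fast]=13≠a[slow]=11 write a[7]=13 → slow++,fast++
(s=7,f=16) a[fast]=13=a[slow] dup → fast++
(s=7,f=17) a[fast]=14≠a[slow]=13 write a[8]=14 → slow++,fast++
(s=8,f=18) a[fast]=14=a[slow] dup → fast++

length 9; prefix = [2, 3, 4, 8, 9, 10, 11, 13, 14]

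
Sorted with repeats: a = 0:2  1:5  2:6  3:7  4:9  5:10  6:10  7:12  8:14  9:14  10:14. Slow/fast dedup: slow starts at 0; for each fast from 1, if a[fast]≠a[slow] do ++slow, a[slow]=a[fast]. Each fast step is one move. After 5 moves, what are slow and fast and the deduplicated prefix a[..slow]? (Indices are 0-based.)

slow=5, fast=6, prefix=[2, 5, 6, 7, 9, 10]

slow=0 fast=1: a[fast]=5≠a[slow]=2 write a[1]=5, slow++,fast++
slow=1 fast=2: a[fast]=6≠a[slow]=5 write a[2]=6, slow++,fast++
slow=2 fast=3: a[fast]=7≠a[slow]=6 write a[3]=7, slow++,fast++
slow=3 fast=4: a[fast]=9≠a[slow]=7 write a[4]=9, slow++,fast++
slow=4 fast=5: a[fast]=10≠a[slow]=9 write a[5]=10, slow++,fast++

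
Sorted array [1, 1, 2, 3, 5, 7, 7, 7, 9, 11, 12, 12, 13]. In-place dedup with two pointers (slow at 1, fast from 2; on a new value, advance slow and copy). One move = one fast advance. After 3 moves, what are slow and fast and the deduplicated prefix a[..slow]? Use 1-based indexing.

slow=3, fast=5, prefix=[1, 2, 3]

(s=1,f=2) a[fast]=1=a[slow] dup → fast++
(s=1,f=3) a[fast]=2≠a[slow]=1 write a[2]=2 → slow++,fast++
(s=2,f=4) a[fast]=3≠a[slow]=2 write a[3]=3 → slow++,fast++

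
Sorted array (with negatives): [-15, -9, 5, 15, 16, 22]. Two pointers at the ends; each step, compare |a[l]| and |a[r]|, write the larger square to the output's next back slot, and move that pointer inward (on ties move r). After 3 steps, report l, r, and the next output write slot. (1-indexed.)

[1,6] |-15|<=|22| out[6]=484 → r--
[1,5] |-15|<=|16| out[5]=256 → r--
[1,4] |-15|<=|15| out[4]=225 → r--

l=1, r=3, next write slot=3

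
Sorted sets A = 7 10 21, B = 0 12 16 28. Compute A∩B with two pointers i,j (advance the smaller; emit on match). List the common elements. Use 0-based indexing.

intersection = []

i=0 j=0: 7>0, j++
i=0 j=1: 7<12, i++
i=1 j=1: 10<12, i++
i=2 j=1: 21>12, j++
i=2 j=2: 21>16, j++
i=2 j=3: 21<28, i++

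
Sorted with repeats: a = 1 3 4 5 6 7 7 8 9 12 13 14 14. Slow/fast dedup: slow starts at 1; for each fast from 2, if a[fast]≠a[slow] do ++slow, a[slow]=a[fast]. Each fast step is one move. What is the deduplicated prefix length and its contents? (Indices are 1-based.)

slow=1 fast=2: a[fast]=3≠a[slow]=1 write a[2]=3, slow++,fast++
slow=2 fast=3: a[fast]=4≠a[slow]=3 write a[3]=4, slow++,fast++
slow=3 fast=4: a[fast]=5≠a[slow]=4 write a[4]=5, slow++,fast++
slow=4 fast=5: a[fast]=6≠a[slow]=5 write a[5]=6, slow++,fast++
slow=5 fast=6: a[fast]=7≠a[slow]=6 write a[6]=7, slow++,fast++
slow=6 fast=7: a[fast]=7=a[slow] dup, fast++
slow=6 fast=8: a[fast]=8≠a[slow]=7 write a[7]=8, slow++,fast++
slow=7 fast=9: a[fast]=9≠a[slow]=8 write a[8]=9, slow++,fast++
slow=8 fast=10: a[fast]=12≠a[slow]=9 write a[9]=12, slow++,fast++
slow=9 fast=11: a[fast]=13≠a[slow]=12 write a[10]=13, slow++,fast++
slow=10 fast=12: a[fast]=14≠a[slow]=13 write a[11]=14, slow++,fast++
slow=11 fast=13: a[fast]=14=a[slow] dup, fast++

length 11; prefix = [1, 3, 4, 5, 6, 7, 8, 9, 12, 13, 14]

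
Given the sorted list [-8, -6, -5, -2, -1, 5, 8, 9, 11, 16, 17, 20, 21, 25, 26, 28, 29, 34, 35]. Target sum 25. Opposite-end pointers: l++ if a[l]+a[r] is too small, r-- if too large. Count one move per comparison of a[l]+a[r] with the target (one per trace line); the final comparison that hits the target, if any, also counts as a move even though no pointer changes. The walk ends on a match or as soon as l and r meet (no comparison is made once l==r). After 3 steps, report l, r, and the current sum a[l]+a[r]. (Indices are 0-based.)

[0,18] -8+35=27 >25 → r--
[0,17] -8+34=26 >25 → r--
[0,16] -8+29=21 <25 → l++

l=1, r=16, sum=23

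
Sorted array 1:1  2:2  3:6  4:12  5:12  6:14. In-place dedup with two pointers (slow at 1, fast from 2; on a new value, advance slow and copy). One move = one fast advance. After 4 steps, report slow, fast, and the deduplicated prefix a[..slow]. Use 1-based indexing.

slow=4, fast=6, prefix=[1, 2, 6, 12]

slow=1 fast=2: a[fast]=2≠a[slow]=1 write a[2]=2, slow++,fast++
slow=2 fast=3: a[fast]=6≠a[slow]=2 write a[3]=6, slow++,fast++
slow=3 fast=4: a[fast]=12≠a[slow]=6 write a[4]=12, slow++,fast++
slow=4 fast=5: a[fast]=12=a[slow] dup, fast++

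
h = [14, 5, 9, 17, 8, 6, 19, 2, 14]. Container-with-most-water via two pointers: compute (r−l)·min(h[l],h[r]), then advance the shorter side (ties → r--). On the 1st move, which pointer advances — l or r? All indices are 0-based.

[0,8] min(14,14)*8=112 best=112 * → r--

r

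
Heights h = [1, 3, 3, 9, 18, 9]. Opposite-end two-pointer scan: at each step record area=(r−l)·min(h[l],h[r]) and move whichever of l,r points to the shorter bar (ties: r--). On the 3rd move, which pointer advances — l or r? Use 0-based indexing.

l

[0,5] min(1,9)*5=5 best=5 * → l++
[1,5] min(3,9)*4=12 best=12 * → l++
[2,5] min(3,9)*3=9 best=12 → l++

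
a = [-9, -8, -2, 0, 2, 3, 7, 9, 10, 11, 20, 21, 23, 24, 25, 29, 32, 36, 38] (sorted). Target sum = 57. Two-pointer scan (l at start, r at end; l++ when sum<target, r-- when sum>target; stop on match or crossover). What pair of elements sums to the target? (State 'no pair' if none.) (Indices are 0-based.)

(21, 36)

[0,18] -9+38=29 <57 → l++
[1,18] -8+38=30 <57 → l++
[2,18] -2+38=36 <57 → l++
[3,18] 0+38=38 <57 → l++
[4,18] 2+38=40 <57 → l++
[5,18] 3+38=41 <57 → l++
[6,18] 7+38=45 <57 → l++
[7,18] 9+38=47 <57 → l++
[8,18] 10+38=48 <57 → l++
[9,18] 11+38=49 <57 → l++
[10,18] 20+38=58 >57 → r--
[10,17] 20+36=56 <57 → l++
[11,17] 21+36=57 → found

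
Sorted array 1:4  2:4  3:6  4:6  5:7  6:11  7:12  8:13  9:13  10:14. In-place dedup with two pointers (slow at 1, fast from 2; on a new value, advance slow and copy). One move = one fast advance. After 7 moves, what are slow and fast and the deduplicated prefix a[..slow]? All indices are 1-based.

slow=6, fast=9, prefix=[4, 6, 7, 11, 12, 13]

slow=1 fast=2: a[fast]=4=a[slow] dup, fast++
slow=1 fast=3: a[fast]=6≠a[slow]=4 write a[2]=6, slow++,fast++
slow=2 fast=4: a[fast]=6=a[slow] dup, fast++
slow=2 fast=5: a[fast]=7≠a[slow]=6 write a[3]=7, slow++,fast++
slow=3 fast=6: a[fast]=11≠a[slow]=7 write a[4]=11, slow++,fast++
slow=4 fast=7: a[fast]=12≠a[slow]=11 write a[5]=12, slow++,fast++
slow=5 fast=8: a[fast]=13≠a[slow]=12 write a[6]=13, slow++,fast++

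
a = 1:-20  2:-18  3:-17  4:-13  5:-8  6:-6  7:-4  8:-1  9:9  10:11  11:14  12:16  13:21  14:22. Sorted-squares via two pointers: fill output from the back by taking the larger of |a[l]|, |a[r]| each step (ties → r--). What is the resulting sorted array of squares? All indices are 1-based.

[1,14] |-20|<=|22| out[14]=484 → r--
[1,13] |-20|<=|21| out[13]=441 → r--
[1,12] |-20|>|16| out[12]=400 → l++
[2,12] |-18|>|16| out[11]=324 → l++
[3,12] |-17|>|16| out[10]=289 → l++
[4,12] |-13|<=|16| out[9]=256 → r--
[4,11] |-13|<=|14| out[8]=196 → r--
[4,10] |-13|>|11| out[7]=169 → l++
[5,10] |-8|<=|11| out[6]=121 → r--
[5,9] |-8|<=|9| out[5]=81 → r--
[5,8] |-8|>|-1| out[4]=64 → l++
[6,8] |-6|>|-1| out[3]=36 → l++
[7,8] |-4|>|-1| out[2]=16 → l++
[8,8] |-1|<=|-1| out[1]=1 → r--

[1, 16, 36, 64, 81, 121, 169, 196, 256, 289, 324, 400, 441, 484]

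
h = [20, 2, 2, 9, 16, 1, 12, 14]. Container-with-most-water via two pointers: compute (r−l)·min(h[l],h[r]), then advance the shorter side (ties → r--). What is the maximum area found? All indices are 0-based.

[0,7] min(20,14)*7=98 best=98 * → r--
[0,6] min(20,12)*6=72 best=98 → r--
[0,5] min(20,1)*5=5 best=98 → r--
[0,4] min(20,16)*4=64 best=98 → r--
[0,3] min(20,9)*3=27 best=98 → r--
[0,2] min(20,2)*2=4 best=98 → r--
[0,1] min(20,2)*1=2 best=98 → r--

max area = 98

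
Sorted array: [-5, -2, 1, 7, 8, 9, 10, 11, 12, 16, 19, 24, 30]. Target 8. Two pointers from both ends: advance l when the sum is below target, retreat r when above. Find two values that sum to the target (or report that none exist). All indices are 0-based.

(-2, 10)

[0,12] -5+30=25 >8 → r--
[0,11] -5+24=19 >8 → r--
[0,10] -5+19=14 >8 → r--
[0,9] -5+16=11 >8 → r--
[0,8] -5+12=7 <8 → l++
[1,8] -2+12=10 >8 → r--
[1,7] -2+11=9 >8 → r--
[1,6] -2+10=8 → found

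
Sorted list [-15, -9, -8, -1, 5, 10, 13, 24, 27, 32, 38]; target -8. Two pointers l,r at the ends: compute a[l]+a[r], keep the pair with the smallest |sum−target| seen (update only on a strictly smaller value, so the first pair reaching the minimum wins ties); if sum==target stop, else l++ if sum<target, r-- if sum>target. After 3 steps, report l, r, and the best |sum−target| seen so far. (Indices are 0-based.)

l=0, r=7, best |Δ|=20

[0,10] -15+38=23 d=31 * → r--
[0,9] -15+32=17 d=25 * → r--
[0,8] -15+27=12 d=20 * → r--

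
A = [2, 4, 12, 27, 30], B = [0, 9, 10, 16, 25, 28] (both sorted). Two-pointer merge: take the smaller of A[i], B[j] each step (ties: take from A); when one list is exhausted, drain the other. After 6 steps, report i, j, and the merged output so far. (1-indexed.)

[i=1,j=1] A[i]=2>B[j]=0 take 0 → j++
[i=1,j=2] A[i]=2<=B[j]=9 take 2 → i++
[i=2,j=2] A[i]=4<=B[j]=9 take 4 → i++
[i=3,j=2] A[i]=12>B[j]=9 take 9 → j++
[i=3,j=3] A[i]=12>B[j]=10 take 10 → j++
[i=3,j=4] A[i]=12<=B[j]=16 take 12 → i++

i=4, j=4, merged so far=[0, 2, 4, 9, 10, 12]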